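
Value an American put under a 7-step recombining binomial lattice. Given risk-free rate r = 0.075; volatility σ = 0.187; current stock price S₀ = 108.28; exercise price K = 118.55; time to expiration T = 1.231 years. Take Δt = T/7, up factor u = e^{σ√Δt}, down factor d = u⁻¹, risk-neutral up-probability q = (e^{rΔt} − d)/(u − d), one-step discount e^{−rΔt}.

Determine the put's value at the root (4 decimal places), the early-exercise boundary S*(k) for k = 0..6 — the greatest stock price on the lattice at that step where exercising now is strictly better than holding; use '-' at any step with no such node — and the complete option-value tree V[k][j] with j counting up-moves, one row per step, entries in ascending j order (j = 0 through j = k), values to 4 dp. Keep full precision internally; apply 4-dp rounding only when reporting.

price = 11.5207
boundary = - 100.1132 92.5623 100.1132 92.5623 100.1132 108.2800
tree:
11.5207
18.4368 6.4660
25.9877 11.1250 3.0306
32.9690 18.4368 5.7563 1.0029
39.4238 25.9877 10.5657 2.1884 0.1137
45.3917 32.9690 18.4368 4.7532 0.2649 0.0000
50.9096 39.4238 25.9877 10.2700 0.6169 0.0000 0.0000
56.0112 45.3917 32.9690 18.4368 1.4370 0.0000 0.0000 0.0000

params: Δt=0.17586 u=1.08158 d=0.92458 q=0.56497 e^(-rΔt)=0.98690
t_7 payoffs: 56.0112 45.3917 32.9690 18.4368 1.4370 0.0000 0.0000 0.0000
t_6: node(6,0) S=67.6404 payoff=50.9096 vs cont=49.3562 → 50.9096 [stop]  node(6,1) S=79.1262 payoff=39.4238 vs cont=37.8705 → 39.4238 [stop]  node(6,2) S=92.5623 payoff=25.9877 vs cont=24.4343 → 25.9877 [stop]  node(6,3) S=108.2800 payoff=10.2700 vs cont=8.7167 → 10.2700 [stop]  node(6,4) S=126.6666 payoff=0.0000 vs cont=0.6169 → 0.6169 [wait]  node(6,5) S=148.1754 payoff=0.0000 vs cont=0.0000 → 0.0000 [wait]  node(6,6) S=173.3365 payoff=0.0000 vs cont=0.0000 → 0.0000 [wait]  ⇒ S*(6)=108.2800
t_5: node(5,0) S=73.1583 payoff=45.3917 vs cont=43.8384 → 45.3917 [stop]  node(5,1) S=85.5810 payoff=32.9690 vs cont=31.4157 → 32.9690 [stop]  node(5,2) S=100.1132 payoff=18.4368 vs cont=16.8835 → 18.4368 [stop]  node(5,3) S=117.1130 payoff=1.4370 vs cont=4.7532 → 4.7532 [wait]  node(5,4) S=136.9995 payoff=0.0000 vs cont=0.2649 → 0.2649 [wait]  node(5,5) S=160.2629 payoff=0.0000 vs cont=0.0000 → 0.0000 [wait]  ⇒ S*(5)=100.1132
t_4: node(4,0) S=79.1262 payoff=39.4238 vs cont=37.8705 → 39.4238 [stop]  node(4,1) S=92.5623 payoff=25.9877 vs cont=24.4343 → 25.9877 [stop]  node(4,2) S=108.2800 payoff=10.2700 vs cont=10.5657 → 10.5657 [wait]  node(4,3) S=126.6666 payoff=0.0000 vs cont=2.1884 → 2.1884 [wait]  node(4,4) S=148.1754 payoff=0.0000 vs cont=0.1137 → 0.1137 [wait]  ⇒ S*(4)=92.5623
t_3: node(3,0) S=85.5810 payoff=32.9690 vs cont=31.4157 → 32.9690 [stop]  node(3,1) S=100.1132 payoff=18.4368 vs cont=17.0484 → 18.4368 [stop]  node(3,2) S=117.1130 payoff=1.4370 vs cont=5.7563 → 5.7563 [wait]  node(3,3) S=136.9995 payoff=0.0000 vs cont=1.0029 → 1.0029 [wait]  ⇒ S*(3)=100.1132
t_2: node(2,0) S=92.5623 payoff=25.9877 vs cont=24.4343 → 25.9877 [stop]  node(2,1) S=108.2800 payoff=10.2700 vs cont=11.1250 → 11.1250 [wait]  node(2,2) S=126.6666 payoff=0.0000 vs cont=3.0306 → 3.0306 [wait]  ⇒ S*(2)=92.5623
t_1: node(1,0) S=100.1132 payoff=18.4368 vs cont=17.3602 → 18.4368 [stop]  node(1,1) S=117.1130 payoff=1.4370 vs cont=6.4660 → 6.4660 [wait]  ⇒ S*(1)=100.1132
t_0: node(0,0) S=108.2800 payoff=10.2700 vs cont=11.5207 → 11.5207 [wait]  ⇒ S*(0)=-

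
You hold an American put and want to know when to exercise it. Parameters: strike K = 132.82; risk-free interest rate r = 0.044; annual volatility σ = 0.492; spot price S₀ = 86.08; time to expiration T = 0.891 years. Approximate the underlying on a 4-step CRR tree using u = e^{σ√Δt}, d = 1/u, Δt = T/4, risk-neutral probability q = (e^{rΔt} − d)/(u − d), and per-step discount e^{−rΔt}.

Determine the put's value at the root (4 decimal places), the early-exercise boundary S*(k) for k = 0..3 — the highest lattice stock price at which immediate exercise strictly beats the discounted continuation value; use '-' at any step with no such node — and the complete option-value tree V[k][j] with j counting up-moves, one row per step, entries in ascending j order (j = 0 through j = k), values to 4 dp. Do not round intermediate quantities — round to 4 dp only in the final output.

price = 48.5001
boundary = - 68.2427 86.0800 68.2427
tree:
48.5001
64.5773 30.9016
78.7184 46.7400 13.2056
89.9292 64.5773 24.8441 0.0000
98.8169 78.7184 46.7400 0.0000 0.0000

Δt=0.22275  u=1.26138  d=0.79278  q=0.46323  discount=0.99025
step 4 (expiry): payoffs max(K−S,0) = 98.8169 78.7184 46.7400 0.0000 0.0000
step 3: (k=3,j=0): S=42.8908, (K−S)⁺=89.9292, hold=88.6338 ⇒ V=89.9292 exercise | (k=3,j=1): S=68.2427, (K−S)⁺=64.5773, hold=63.2819 ⇒ V=64.5773 exercise | (k=3,j=2): S=108.5796, (K−S)⁺=24.2404, hold=24.8441 ⇒ V=24.8441 continue | (k=3,j=3): S=172.7587, (K−S)⁺=0.0000, hold=0.0000 ⇒ V=0.0000 continue  boundary S*=68.2427
step 2: (k=2,j=0): S=54.1016, (K−S)⁺=78.7184, hold=77.4229 ⇒ V=78.7184 exercise | (k=2,j=1): S=86.0800, (K−S)⁺=46.7400, hold=45.7215 ⇒ V=46.7400 exercise | (k=2,j=2): S=136.9601, (K−S)⁺=0.0000, hold=13.2056 ⇒ V=13.2056 continue  boundary S*=86.0800
step 1: (k=1,j=0): S=68.2427, (K−S)⁺=64.5773, hold=63.2819 ⇒ V=64.5773 exercise | (k=1,j=1): S=108.5796, (K−S)⁺=24.2404, hold=30.9016 ⇒ V=30.9016 continue  boundary S*=68.2427
step 0: (k=0,j=0): S=86.0800, (K−S)⁺=46.7400, hold=48.5001 ⇒ V=48.5001 continue  boundary S*=-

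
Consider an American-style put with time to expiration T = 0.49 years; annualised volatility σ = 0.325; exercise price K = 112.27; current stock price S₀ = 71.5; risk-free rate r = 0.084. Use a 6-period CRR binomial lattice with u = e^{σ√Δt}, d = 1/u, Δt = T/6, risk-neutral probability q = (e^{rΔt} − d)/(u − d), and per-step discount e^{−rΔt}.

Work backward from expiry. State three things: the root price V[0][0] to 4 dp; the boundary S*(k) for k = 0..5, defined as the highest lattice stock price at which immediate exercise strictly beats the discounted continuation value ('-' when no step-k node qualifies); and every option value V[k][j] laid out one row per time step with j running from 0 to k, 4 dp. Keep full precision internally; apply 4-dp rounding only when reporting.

params: Δt=0.08167 u=1.09733 d=0.91131 q=0.51380 e^(-rΔt)=0.99316
t_6 payoffs: 71.3164 62.9568 52.8908 40.7700 26.1751 8.6010 0.0000
t_5: node(5,0) S=44.9394 payoff=67.3306 vs cont=66.5631 → 67.3306 [stop]  node(5,1) S=54.1127 payoff=58.1573 vs cont=57.3898 → 58.1573 [stop]  node(5,2) S=65.1584 payoff=47.1116 vs cont=46.3441 → 47.1116 [stop]  node(5,3) S=78.4588 payoff=33.8112 vs cont=33.0436 → 33.8112 [stop]  node(5,4) S=94.4742 payoff=17.7958 vs cont=17.0283 → 17.7958 [stop]  node(5,5) S=113.7587 payoff=0.0000 vs cont=4.1532 → 4.1532 [wait]  ⇒ S*(5)=94.4742
t_4: node(4,0) S=49.3132 payoff=62.9568 vs cont=62.1893 → 62.9568 [stop]  node(4,1) S=59.3792 payoff=52.8908 vs cont=52.1232 → 52.8908 [stop]  node(4,2) S=71.5000 payoff=40.7700 vs cont=40.0025 → 40.7700 [stop]  node(4,3) S=86.0949 payoff=26.1751 vs cont=25.4075 → 26.1751 [stop]  node(4,4) S=103.6690 payoff=8.6010 vs cont=10.7125 → 10.7125 [wait]  ⇒ S*(4)=86.0949
t_3: node(3,0) S=54.1127 payoff=58.1573 vs cont=57.3898 → 58.1573 [stop]  node(3,1) S=65.1584 payoff=47.1116 vs cont=46.3441 → 47.1116 [stop]  node(3,2) S=78.4588 payoff=33.8112 vs cont=33.0436 → 33.8112 [stop]  node(3,3) S=94.4742 payoff=17.7958 vs cont=18.1057 → 18.1057 [wait]  ⇒ S*(3)=78.4588
t_2: node(2,0) S=59.3792 payoff=52.8908 vs cont=52.1232 → 52.8908 [stop]  node(2,1) S=71.5000 payoff=40.7700 vs cont=40.0025 → 40.7700 [stop]  node(2,2) S=86.0949 payoff=26.1751 vs cont=25.5657 → 26.1751 [stop]  ⇒ S*(2)=86.0949
t_1: node(1,0) S=65.1584 payoff=47.1116 vs cont=46.3441 → 47.1116 [stop]  node(1,1) S=78.4588 payoff=33.8112 vs cont=33.0436 → 33.8112 [stop]  ⇒ S*(1)=78.4588
t_0: node(0,0) S=71.5000 payoff=40.7700 vs cont=40.0025 → 40.7700 [stop]  ⇒ S*(0)=71.5000

price = 40.7700
boundary = 71.5000 78.4588 86.0949 78.4588 86.0949 94.4742
tree:
40.7700
47.1116 33.8112
52.8908 40.7700 26.1751
58.1573 47.1116 33.8112 18.1057
62.9568 52.8908 40.7700 26.1751 10.7125
67.3306 58.1573 47.1116 33.8112 17.7958 4.1532
71.3164 62.9568 52.8908 40.7700 26.1751 8.6010 0.0000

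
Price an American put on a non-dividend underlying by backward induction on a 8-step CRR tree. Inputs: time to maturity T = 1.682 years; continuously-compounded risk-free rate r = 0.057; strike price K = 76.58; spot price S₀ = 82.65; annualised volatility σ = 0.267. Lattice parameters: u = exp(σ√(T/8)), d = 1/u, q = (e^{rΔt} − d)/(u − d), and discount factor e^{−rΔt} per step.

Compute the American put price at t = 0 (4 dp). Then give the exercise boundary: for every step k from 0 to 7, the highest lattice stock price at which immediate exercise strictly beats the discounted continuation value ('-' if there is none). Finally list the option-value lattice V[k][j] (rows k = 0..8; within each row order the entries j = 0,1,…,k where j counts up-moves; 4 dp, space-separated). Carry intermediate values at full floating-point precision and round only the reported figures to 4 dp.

price = 5.8069
boundary = - - - 57.2445 50.6482 57.2445 50.6482 57.2445
tree:
5.8069
8.9545 3.0195
13.3933 5.0413 1.2126
19.3355 8.1877 2.2372 0.2894
25.9318 12.8518 4.0476 0.6084 0.0000
31.7680 19.3355 7.1308 1.2790 0.0000 0.0000
36.9316 25.9318 12.0939 2.6886 0.0000 0.0000 0.0000
41.5003 31.7680 19.3355 5.6516 0.0000 0.0000 0.0000 0.0000
45.5426 36.9316 25.9318 11.8801 0.0000 0.0000 0.0000 0.0000 0.0000

params: Δt=0.21025 u=1.13024 d=0.88477 q=0.51855 e^(-rΔt)=0.98809
t_8 payoffs: 45.5426 36.9316 25.9318 11.8801 0.0000 0.0000 0.0000 0.0000 0.0000
t_7: node(7,0) S=35.0797 payoff=41.5003 vs cont=40.5881 → 41.5003 [stop]  node(7,1) S=44.8120 payoff=31.7680 vs cont=30.8557 → 31.7680 [stop]  node(7,2) S=57.2445 payoff=19.3355 vs cont=18.4232 → 19.3355 [stop]  node(7,3) S=73.1262 payoff=3.4538 vs cont=5.6516 → 5.6516 [wait]  node(7,4) S=93.4141 payoff=0.0000 vs cont=0.0000 → 0.0000 [wait]  node(7,5) S=119.3306 payoff=0.0000 vs cont=0.0000 → 0.0000 [wait]  node(7,6) S=152.4372 payoff=0.0000 vs cont=0.0000 → 0.0000 [wait]  node(7,7) S=194.7288 payoff=0.0000 vs cont=0.0000 → 0.0000 [wait]  ⇒ S*(7)=57.2445
t_6: node(6,0) S=39.6484 payoff=36.9316 vs cont=36.0194 → 36.9316 [stop]  node(6,1) S=50.6482 payoff=25.9318 vs cont=25.0195 → 25.9318 [stop]  node(6,2) S=64.6999 payoff=11.8801 vs cont=12.0939 → 12.0939 [wait]  node(6,3) S=82.6500 payoff=0.0000 vs cont=2.6886 → 2.6886 [wait]  node(6,4) S=105.5801 payoff=0.0000 vs cont=0.0000 → 0.0000 [wait]  node(6,5) S=134.8719 payoff=0.0000 vs cont=0.0000 → 0.0000 [wait]  node(6,6) S=172.2902 payoff=0.0000 vs cont=0.0000 → 0.0000 [wait]  ⇒ S*(6)=50.6482
t_5: node(5,0) S=44.8120 payoff=31.7680 vs cont=30.8557 → 31.7680 [stop]  node(5,1) S=57.2445 payoff=19.3355 vs cont=18.5327 → 19.3355 [stop]  node(5,2) S=73.1262 payoff=3.4538 vs cont=7.1308 → 7.1308 [wait]  node(5,3) S=93.4141 payoff=0.0000 vs cont=1.2790 → 1.2790 [wait]  node(5,4) S=119.3306 payoff=0.0000 vs cont=0.0000 → 0.0000 [wait]  node(5,5) S=152.4372 payoff=0.0000 vs cont=0.0000 → 0.0000 [wait]  ⇒ S*(5)=57.2445
t_4: node(4,0) S=50.6482 payoff=25.9318 vs cont=25.0195 → 25.9318 [stop]  node(4,1) S=64.6999 payoff=11.8801 vs cont=12.8518 → 12.8518 [wait]  node(4,2) S=82.6500 payoff=0.0000 vs cont=4.0476 → 4.0476 [wait]  node(4,3) S=105.5801 payoff=0.0000 vs cont=0.6084 → 0.6084 [wait]  node(4,4) S=134.8719 payoff=0.0000 vs cont=0.0000 → 0.0000 [wait]  ⇒ S*(4)=50.6482
t_3: node(3,0) S=57.2445 payoff=19.3355 vs cont=18.9211 → 19.3355 [stop]  node(3,1) S=73.1262 payoff=3.4538 vs cont=8.1877 → 8.1877 [wait]  node(3,2) S=93.4141 payoff=0.0000 vs cont=2.2372 → 2.2372 [wait]  node(3,3) S=119.3306 payoff=0.0000 vs cont=0.2894 → 0.2894 [wait]  ⇒ S*(3)=57.2445
t_2: node(2,0) S=64.6999 payoff=11.8801 vs cont=13.3933 → 13.3933 [wait]  node(2,1) S=82.6500 payoff=0.0000 vs cont=5.0413 → 5.0413 [wait]  node(2,2) S=105.5801 payoff=0.0000 vs cont=1.2126 → 1.2126 [wait]  ⇒ S*(2)=-
t_1: node(1,0) S=73.1262 payoff=3.4538 vs cont=8.9545 → 8.9545 [wait]  node(1,1) S=93.4141 payoff=0.0000 vs cont=3.0195 → 3.0195 [wait]  ⇒ S*(1)=-
t_0: node(0,0) S=82.6500 payoff=0.0000 vs cont=5.8069 → 5.8069 [wait]  ⇒ S*(0)=-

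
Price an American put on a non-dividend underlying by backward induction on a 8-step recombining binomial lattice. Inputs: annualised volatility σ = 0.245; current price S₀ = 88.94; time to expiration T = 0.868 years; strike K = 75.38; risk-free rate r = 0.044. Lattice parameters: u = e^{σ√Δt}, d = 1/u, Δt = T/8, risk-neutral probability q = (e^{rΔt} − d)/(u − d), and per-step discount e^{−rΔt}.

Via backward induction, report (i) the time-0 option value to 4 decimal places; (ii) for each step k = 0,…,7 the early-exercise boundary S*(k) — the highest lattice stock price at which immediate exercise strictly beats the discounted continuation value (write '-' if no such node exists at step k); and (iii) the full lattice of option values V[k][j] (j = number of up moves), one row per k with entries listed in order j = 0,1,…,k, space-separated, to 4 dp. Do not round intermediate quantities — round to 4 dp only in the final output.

Δt=0.10850, u=1.08405, d=0.92247, q=0.50945, disc=e^(-rΔt)=0.99524
k=8 terminal: V=max(K-S,0) → 28.7450 20.5765 10.9772 0.0000 0.0000 0.0000 0.0000 0.0000 0.0000
k=7: j=0 S=50.5545 intr=24.8255 cont=24.4665 V=24.8255[EX]; j=1 S=59.4096 intr=15.9704 cont=15.6114 V=15.9704[EX]; j=2 S=69.8156 intr=5.5644 cont=5.3592 V=5.5644[EX]; j=3 S=82.0444 intr=0.0000 cont=0.0000 V=0.0000[hold]; j=4 S=96.4152 intr=0.0000 cont=0.0000 V=0.0000[hold]; j=5 S=113.3031 intr=0.0000 cont=0.0000 V=0.0000[hold]; j=6 S=133.1490 intr=0.0000 cont=0.0000 V=0.0000[hold]; j=7 S=156.4711 intr=0.0000 cont=0.0000 V=0.0000[hold]  S*(7)=69.8156
k=6: j=0 S=54.8035 intr=20.5765 cont=20.2175 V=20.5765[EX]; j=1 S=64.4028 intr=10.9772 cont=10.6182 V=10.9772[EX]; j=2 S=75.6834 intr=0.0000 cont=2.7166 V=2.7166[hold]; j=3 S=88.9400 intr=0.0000 cont=0.0000 V=0.0000[hold]; j=4 S=104.5186 intr=0.0000 cont=0.0000 V=0.0000[hold]; j=5 S=122.8259 intr=0.0000 cont=0.0000 V=0.0000[hold]; j=6 S=144.3398 intr=0.0000 cont=0.0000 V=0.0000[hold]  S*(6)=64.4028
k=5: j=0 S=59.4096 intr=15.9704 cont=15.6114 V=15.9704[EX]; j=1 S=69.8156 intr=5.5644 cont=6.7366 V=6.7366[hold]; j=2 S=82.0444 intr=0.0000 cont=1.3263 V=1.3263[hold]; j=3 S=96.4152 intr=0.0000 cont=0.0000 V=0.0000[hold]; j=4 S=113.3031 intr=0.0000 cont=0.0000 V=0.0000[hold]; j=5 S=133.1490 intr=0.0000 cont=0.0000 V=0.0000[hold]  S*(5)=59.4096
k=4: j=0 S=64.4028 intr=10.9772 cont=11.2126 V=11.2126[hold]; j=1 S=75.6834 intr=0.0000 cont=3.9613 V=3.9613[hold]; j=2 S=88.9400 intr=0.0000 cont=0.6475 V=0.6475[hold]; j=3 S=104.5186 intr=0.0000 cont=0.0000 V=0.0000[hold]; j=4 S=122.8259 intr=0.0000 cont=0.0000 V=0.0000[hold]  S*(4)=-
k=3: j=0 S=69.8156 intr=5.5644 cont=7.4826 V=7.4826[hold]; j=1 S=82.0444 intr=0.0000 cont=2.2623 V=2.2623[hold]; j=2 S=96.4152 intr=0.0000 cont=0.3161 V=0.3161[hold]; j=3 S=113.3031 intr=0.0000 cont=0.0000 V=0.0000[hold]  S*(3)=-
k=2: j=0 S=75.6834 intr=0.0000 cont=4.8001 V=4.8001[hold]; j=1 S=88.9400 intr=0.0000 cont=1.2647 V=1.2647[hold]; j=2 S=104.5186 intr=0.0000 cont=0.1543 V=0.1543[hold]  S*(2)=-
k=1: j=0 S=82.0444 intr=0.0000 cont=2.9847 V=2.9847[hold]; j=1 S=96.4152 intr=0.0000 cont=0.6957 V=0.6957[hold]  S*(1)=-
k=0: j=0 S=88.9400 intr=0.0000 cont=1.8099 V=1.8099[hold]  S*(0)=-

price = 1.8099
boundary = - - - - - 59.4096 64.4028 69.8156
tree:
1.8099
2.9847 0.6957
4.8001 1.2647 0.1543
7.4826 2.2623 0.3161 0.0000
11.2126 3.9613 0.6475 0.0000 0.0000
15.9704 6.7366 1.3263 0.0000 0.0000 0.0000
20.5765 10.9772 2.7166 0.0000 0.0000 0.0000 0.0000
24.8255 15.9704 5.5644 0.0000 0.0000 0.0000 0.0000 0.0000
28.7450 20.5765 10.9772 0.0000 0.0000 0.0000 0.0000 0.0000 0.0000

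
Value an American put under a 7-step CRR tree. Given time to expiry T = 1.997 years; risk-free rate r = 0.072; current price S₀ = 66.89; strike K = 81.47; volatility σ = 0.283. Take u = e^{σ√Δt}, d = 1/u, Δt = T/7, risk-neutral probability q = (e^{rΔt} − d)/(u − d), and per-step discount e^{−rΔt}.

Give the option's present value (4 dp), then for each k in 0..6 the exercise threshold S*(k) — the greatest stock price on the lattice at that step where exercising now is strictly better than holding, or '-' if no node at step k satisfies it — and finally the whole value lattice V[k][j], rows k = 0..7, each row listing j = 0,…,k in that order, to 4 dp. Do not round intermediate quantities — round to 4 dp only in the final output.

price = 16.1410
boundary = - 57.5062 49.4389 57.5062 49.4389 57.5062 66.8900
tree:
16.1410
23.9638 9.8537
32.0311 15.6448 5.1174
38.9668 23.9638 8.8992 1.9728
44.9294 32.0311 14.9589 3.8879 0.3562
50.0556 38.9668 23.9638 7.5798 0.7748 0.0000
54.4626 44.9294 32.0311 14.5800 1.6851 0.0000 0.0000
58.2514 50.0556 38.9668 23.9638 3.6650 0.0000 0.0000 0.0000

params: Δt=0.28529 u=1.16318 d=0.85971 q=0.53067 e^(-rΔt)=0.97967
t_7 payoffs: 58.2514 50.0556 38.9668 23.9638 3.6650 0.0000 0.0000 0.0000
t_6: node(6,0) S=27.0074 payoff=54.4626 vs cont=52.8062 → 54.4626 [stop]  node(6,1) S=36.5406 payoff=44.9294 vs cont=43.2730 → 44.9294 [stop]  node(6,2) S=49.4389 payoff=32.0311 vs cont=30.3748 → 32.0311 [stop]  node(6,3) S=66.8900 payoff=14.5800 vs cont=12.9236 → 14.5800 [stop]  node(6,4) S=90.5011 payoff=0.0000 vs cont=1.6851 → 1.6851 [wait]  node(6,5) S=122.4466 payoff=0.0000 vs cont=0.0000 → 0.0000 [wait]  node(6,6) S=165.6683 payoff=0.0000 vs cont=0.0000 → 0.0000 [wait]  ⇒ S*(6)=66.8900
t_5: node(5,0) S=31.4144 payoff=50.0556 vs cont=48.3992 → 50.0556 [stop]  node(5,1) S=42.5032 payoff=38.9668 vs cont=37.3104 → 38.9668 [stop]  node(5,2) S=57.5062 payoff=23.9638 vs cont=22.3074 → 23.9638 [stop]  node(5,3) S=77.8050 payoff=3.6650 vs cont=7.5798 → 7.5798 [wait]  node(5,4) S=105.2690 payoff=0.0000 vs cont=0.7748 → 0.7748 [wait]  node(5,5) S=142.4272 payoff=0.0000 vs cont=0.0000 → 0.0000 [wait]  ⇒ S*(5)=57.5062
t_4: node(4,0) S=36.5406 payoff=44.9294 vs cont=43.2730 → 44.9294 [stop]  node(4,1) S=49.4389 payoff=32.0311 vs cont=30.3748 → 32.0311 [stop]  node(4,2) S=66.8900 payoff=14.5800 vs cont=14.9589 → 14.9589 [wait]  node(4,3) S=90.5011 payoff=0.0000 vs cont=3.8879 → 3.8879 [wait]  node(4,4) S=122.4466 payoff=0.0000 vs cont=0.3562 → 0.3562 [wait]  ⇒ S*(4)=49.4389
t_3: node(3,0) S=42.5032 payoff=38.9668 vs cont=37.3104 → 38.9668 [stop]  node(3,1) S=57.5062 payoff=23.9638 vs cont=22.5044 → 23.9638 [stop]  node(3,2) S=77.8050 payoff=3.6650 vs cont=8.8992 → 8.8992 [wait]  node(3,3) S=105.2690 payoff=0.0000 vs cont=1.9728 → 1.9728 [wait]  ⇒ S*(3)=57.5062
t_2: node(2,0) S=49.4389 payoff=32.0311 vs cont=30.3748 → 32.0311 [stop]  node(2,1) S=66.8900 payoff=14.5800 vs cont=15.6448 → 15.6448 [wait]  node(2,2) S=90.5011 payoff=0.0000 vs cont=5.1174 → 5.1174 [wait]  ⇒ S*(2)=49.4389
t_1: node(1,0) S=57.5062 payoff=23.9638 vs cont=22.8610 → 23.9638 [stop]  node(1,1) S=77.8050 payoff=3.6650 vs cont=9.8537 → 9.8537 [wait]  ⇒ S*(1)=57.5062
t_0: node(0,0) S=66.8900 payoff=14.5800 vs cont=16.1410 → 16.1410 [wait]  ⇒ S*(0)=-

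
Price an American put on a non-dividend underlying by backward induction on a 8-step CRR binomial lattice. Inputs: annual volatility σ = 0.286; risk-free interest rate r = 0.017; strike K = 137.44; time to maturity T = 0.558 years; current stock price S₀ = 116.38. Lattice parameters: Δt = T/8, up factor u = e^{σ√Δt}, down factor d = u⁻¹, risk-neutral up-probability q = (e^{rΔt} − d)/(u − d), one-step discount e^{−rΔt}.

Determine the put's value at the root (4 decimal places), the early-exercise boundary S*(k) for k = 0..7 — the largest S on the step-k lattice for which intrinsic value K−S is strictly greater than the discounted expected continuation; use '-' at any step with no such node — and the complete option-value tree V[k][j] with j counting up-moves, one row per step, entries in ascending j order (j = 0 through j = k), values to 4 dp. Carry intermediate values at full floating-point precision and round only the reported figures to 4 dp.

params: Δt=0.06975 u=1.07846 d=0.92725 q=0.48897 e^(-rΔt)=0.99881
t_8 payoffs: 73.8412 63.4699 51.4073 37.3776 21.0600 2.0814 0.0000 0.0000 0.0000
t_7: node(7,0) S=68.5887 payoff=68.8513 vs cont=68.6884 → 68.8513 [stop]  node(7,1) S=79.7737 payoff=57.6663 vs cont=57.5034 → 57.6663 [stop]  node(7,2) S=92.7828 payoff=44.6572 vs cont=44.4944 → 44.6572 [stop]  node(7,3) S=107.9132 payoff=29.5268 vs cont=29.3639 → 29.5268 [stop]  node(7,4) S=125.5111 payoff=11.9289 vs cont=11.7661 → 11.9289 [stop]  node(7,5) S=145.9787 payoff=0.0000 vs cont=1.0624 → 1.0624 [wait]  node(7,6) S=169.7840 payoff=0.0000 vs cont=0.0000 → 0.0000 [wait]  node(7,7) S=197.4713 payoff=0.0000 vs cont=0.0000 → 0.0000 [wait]  ⇒ S*(7)=125.5111
t_6: node(6,0) S=73.9701 payoff=63.4699 vs cont=63.3070 → 63.4699 [stop]  node(6,1) S=86.0327 payoff=51.4073 vs cont=51.2444 → 51.4073 [stop]  node(6,2) S=100.0624 payoff=37.3776 vs cont=37.2147 → 37.3776 [stop]  node(6,3) S=116.3800 payoff=21.0600 vs cont=20.8971 → 21.0600 [stop]  node(6,4) S=135.3586 payoff=2.0814 vs cont=6.6077 → 6.6077 [wait]  node(6,5) S=157.4320 payoff=0.0000 vs cont=0.5423 → 0.5423 [wait]  node(6,6) S=183.1051 payoff=0.0000 vs cont=0.0000 → 0.0000 [wait]  ⇒ S*(6)=116.3800
t_5: node(5,0) S=79.7737 payoff=57.6663 vs cont=57.5034 → 57.6663 [stop]  node(5,1) S=92.7828 payoff=44.6572 vs cont=44.4944 → 44.6572 [stop]  node(5,2) S=107.9132 payoff=29.5268 vs cont=29.3639 → 29.5268 [stop]  node(5,3) S=125.5111 payoff=11.9289 vs cont=13.9766 → 13.9766 [wait]  node(5,4) S=145.9787 payoff=0.0000 vs cont=3.6375 → 3.6375 [wait]  node(5,5) S=169.7840 payoff=0.0000 vs cont=0.2768 → 0.2768 [wait]  ⇒ S*(5)=107.9132
t_4: node(4,0) S=86.0327 payoff=51.4073 vs cont=51.2444 → 51.4073 [stop]  node(4,1) S=100.0624 payoff=37.3776 vs cont=37.2147 → 37.3776 [stop]  node(4,2) S=116.3800 payoff=21.0600 vs cont=21.8972 → 21.8972 [wait]  node(4,3) S=135.3586 payoff=2.0814 vs cont=8.9105 → 8.9105 [wait]  node(4,4) S=157.4320 payoff=0.0000 vs cont=1.9919 → 1.9919 [wait]  ⇒ S*(4)=100.0624
t_3: node(3,0) S=92.7828 payoff=44.6572 vs cont=44.4944 → 44.6572 [stop]  node(3,1) S=107.9132 payoff=29.5268 vs cont=29.7728 → 29.7728 [wait]  node(3,2) S=125.5111 payoff=11.9289 vs cont=15.5287 → 15.5287 [wait]  node(3,3) S=145.9787 payoff=0.0000 vs cont=5.5210 → 5.5210 [wait]  ⇒ S*(3)=92.7828
t_2: node(2,0) S=100.0624 payoff=37.3776 vs cont=37.3349 → 37.3776 [stop]  node(2,1) S=116.3800 payoff=21.0600 vs cont=22.7808 → 22.7808 [wait]  node(2,2) S=135.3586 payoff=2.0814 vs cont=10.6226 → 10.6226 [wait]  ⇒ S*(2)=100.0624
t_1: node(1,0) S=107.9132 payoff=29.5268 vs cont=30.2043 → 30.2043 [wait]  node(1,1) S=125.5111 payoff=11.9289 vs cont=16.8158 → 16.8158 [wait]  ⇒ S*(1)=-
t_0: node(0,0) S=116.3800 payoff=21.0600 vs cont=23.6297 → 23.6297 [wait]  ⇒ S*(0)=-

price = 23.6297
boundary = - - 100.0624 92.7828 100.0624 107.9132 116.3800 125.5111
tree:
23.6297
30.2043 16.8158
37.3776 22.7808 10.6226
44.6572 29.7728 15.5287 5.5210
51.4073 37.3776 21.8972 8.9105 1.9919
57.6663 44.6572 29.5268 13.9766 3.6375 0.2768
63.4699 51.4073 37.3776 21.0600 6.6077 0.5423 0.0000
68.8513 57.6663 44.6572 29.5268 11.9289 1.0624 0.0000 0.0000
73.8412 63.4699 51.4073 37.3776 21.0600 2.0814 0.0000 0.0000 0.0000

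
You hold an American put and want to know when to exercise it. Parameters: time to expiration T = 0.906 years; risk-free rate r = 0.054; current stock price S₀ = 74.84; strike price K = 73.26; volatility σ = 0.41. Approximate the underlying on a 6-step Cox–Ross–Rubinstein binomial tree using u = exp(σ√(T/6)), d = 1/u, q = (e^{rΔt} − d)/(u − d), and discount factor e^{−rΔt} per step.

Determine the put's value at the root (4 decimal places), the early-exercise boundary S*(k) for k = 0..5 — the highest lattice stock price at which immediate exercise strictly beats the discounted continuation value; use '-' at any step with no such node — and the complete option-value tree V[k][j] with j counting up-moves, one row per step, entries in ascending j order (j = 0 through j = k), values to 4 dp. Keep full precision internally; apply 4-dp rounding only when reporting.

Δt=0.15100, u=1.17271, d=0.85272, q=0.48584, disc=e^(-rΔt)=0.99188
k=6 terminal: V=max(K-S,0) → 44.4873 33.6901 18.8411 0.0000 0.0000 0.0000 0.0000
k=5: j=0 S=33.7422 intr=39.5178 cont=38.9229 V=39.5178[EX]; j=1 S=46.4042 intr=26.8558 cont=26.2609 V=26.8558[EX]; j=2 S=63.8178 intr=9.4422 cont=9.6087 V=9.6087[hold]; j=3 S=87.7659 intr=0.0000 cont=0.0000 V=0.0000[hold]; j=4 S=120.7008 intr=0.0000 cont=0.0000 V=0.0000[hold]; j=5 S=165.9948 intr=0.0000 cont=0.0000 V=0.0000[hold]  S*(5)=46.4042
k=4: j=0 S=39.5699 intr=33.6901 cont=33.0951 V=33.6901[EX]; j=1 S=54.4189 intr=18.8411 cont=18.3264 V=18.8411[EX]; j=2 S=74.8400 intr=0.0000 cont=4.9003 V=4.9003[hold]; j=3 S=102.9243 intr=0.0000 cont=0.0000 V=0.0000[hold]; j=4 S=141.5475 intr=0.0000 cont=0.0000 V=0.0000[hold]  S*(4)=54.4189
k=3: j=0 S=46.4042 intr=26.8558 cont=26.2609 V=26.8558[EX]; j=1 S=63.8178 intr=9.4422 cont=11.9701 V=11.9701[hold]; j=2 S=87.7659 intr=0.0000 cont=2.4991 V=2.4991[hold]; j=3 S=120.7008 intr=0.0000 cont=0.0000 V=0.0000[hold]  S*(3)=46.4042
k=2: j=0 S=54.4189 intr=18.8411 cont=19.4644 V=19.4644[hold]; j=1 S=74.8400 intr=0.0000 cont=7.3089 V=7.3089[hold]; j=2 S=102.9243 intr=0.0000 cont=1.2745 V=1.2745[hold]  S*(2)=-
k=1: j=0 S=63.8178 intr=9.4422 cont=13.4486 V=13.4486[hold]; j=1 S=87.7659 intr=0.0000 cont=4.3416 V=4.3416[hold]  S*(1)=-
k=0: j=0 S=74.8400 intr=0.0000 cont=8.9508 V=8.9508[hold]  S*(0)=-

price = 8.9508
boundary = - - - 46.4042 54.4189 46.4042
tree:
8.9508
13.4486 4.3416
19.4644 7.3089 1.2745
26.8558 11.9701 2.4991 0.0000
33.6901 18.8411 4.9003 0.0000 0.0000
39.5178 26.8558 9.6087 0.0000 0.0000 0.0000
44.4873 33.6901 18.8411 0.0000 0.0000 0.0000 0.0000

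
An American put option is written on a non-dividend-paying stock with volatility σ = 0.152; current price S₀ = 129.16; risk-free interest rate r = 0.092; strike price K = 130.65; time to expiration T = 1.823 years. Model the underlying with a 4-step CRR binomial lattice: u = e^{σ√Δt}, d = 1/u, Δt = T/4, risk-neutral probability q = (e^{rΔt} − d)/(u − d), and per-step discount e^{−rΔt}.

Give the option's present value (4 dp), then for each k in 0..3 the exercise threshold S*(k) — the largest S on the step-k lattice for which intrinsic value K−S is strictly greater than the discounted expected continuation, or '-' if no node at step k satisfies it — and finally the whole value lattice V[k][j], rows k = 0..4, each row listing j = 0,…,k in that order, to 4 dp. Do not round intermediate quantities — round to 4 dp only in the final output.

price = 5.2589
boundary = - 116.5637 105.1958 116.5637
tree:
5.2589
14.0863 1.4852
25.4542 4.5835 0.1380
35.7134 14.0863 0.4534 0.0000
44.9720 25.4542 1.4900 0.0000 0.0000

params: Δt=0.45575 u=1.10806 d=0.90248 q=0.68265 e^(-rΔt)=0.95894
t_4 payoffs: 44.9720 25.4542 1.4900 0.0000 0.0000
t_3: node(3,0) S=94.9366 payoff=35.7134 vs cont=30.3486 → 35.7134 [stop]  node(3,1) S=116.5637 payoff=14.0863 vs cont=8.7215 → 14.0863 [stop]  node(3,2) S=143.1175 payoff=0.0000 vs cont=0.4534 → 0.4534 [wait]  node(3,3) S=175.7204 payoff=0.0000 vs cont=0.0000 → 0.0000 [wait]  ⇒ S*(3)=116.5637
t_2: node(2,0) S=105.1958 payoff=25.4542 vs cont=20.0894 → 25.4542 [stop]  node(2,1) S=129.1600 payoff=1.4900 vs cont=4.5835 → 4.5835 [wait]  node(2,2) S=158.5833 payoff=0.0000 vs cont=0.1380 → 0.1380 [wait]  ⇒ S*(2)=105.1958
t_1: node(1,0) S=116.5637 payoff=14.0863 vs cont=10.7466 → 14.0863 [stop]  node(1,1) S=143.1175 payoff=0.0000 vs cont=1.4852 → 1.4852 [wait]  ⇒ S*(1)=116.5637
t_0: node(0,0) S=129.1600 payoff=1.4900 vs cont=5.2589 → 5.2589 [wait]  ⇒ S*(0)=-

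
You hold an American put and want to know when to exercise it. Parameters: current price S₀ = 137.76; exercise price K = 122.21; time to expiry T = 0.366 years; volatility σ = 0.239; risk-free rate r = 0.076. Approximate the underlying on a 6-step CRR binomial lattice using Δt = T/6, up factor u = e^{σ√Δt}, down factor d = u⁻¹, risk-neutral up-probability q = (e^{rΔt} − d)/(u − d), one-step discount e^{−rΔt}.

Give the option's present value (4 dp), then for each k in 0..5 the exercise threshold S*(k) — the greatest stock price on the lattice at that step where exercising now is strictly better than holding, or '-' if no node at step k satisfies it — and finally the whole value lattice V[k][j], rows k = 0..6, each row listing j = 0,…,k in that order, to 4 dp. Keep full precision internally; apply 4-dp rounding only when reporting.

price = 1.3861
boundary = - - - - 108.7877 115.4026
tree:
1.3861
2.5524 0.3414
4.5977 0.7214 0.0000
8.0337 1.5244 0.0000 0.0000
13.4223 3.2214 0.0000 0.0000 0.0000
19.6580 6.8074 0.0000 0.0000 0.0000 0.0000
25.5363 13.4223 0.0000 0.0000 0.0000 0.0000 0.0000

params: Δt=0.06100 u=1.06081 d=0.94268 q=0.52458 e^(-rΔt)=0.99537
t_6 payoffs: 25.5363 13.4223 0.0000 0.0000 0.0000 0.0000 0.0000
t_5: node(5,0) S=102.5520 payoff=19.6580 vs cont=19.0928 → 19.6580 [stop]  node(5,1) S=115.4026 payoff=6.8074 vs cont=6.3516 → 6.8074 [stop]  node(5,2) S=129.8636 payoff=0.0000 vs cont=0.0000 → 0.0000 [wait]  node(5,3) S=146.1366 payoff=0.0000 vs cont=0.0000 → 0.0000 [wait]  node(5,4) S=164.4488 payoff=0.0000 vs cont=0.0000 → 0.0000 [wait]  node(5,5) S=185.0556 payoff=0.0000 vs cont=0.0000 → 0.0000 [wait]  ⇒ S*(5)=115.4026
t_4: node(4,0) S=108.7877 payoff=13.4223 vs cont=12.8570 → 13.4223 [stop]  node(4,1) S=122.4198 payoff=0.0000 vs cont=3.2214 → 3.2214 [wait]  node(4,2) S=137.7600 payoff=0.0000 vs cont=0.0000 → 0.0000 [wait]  node(4,3) S=155.0225 payoff=0.0000 vs cont=0.0000 → 0.0000 [wait]  node(4,4) S=174.4482 payoff=0.0000 vs cont=0.0000 → 0.0000 [wait]  ⇒ S*(4)=108.7877
t_3: node(3,0) S=115.4026 payoff=6.8074 vs cont=8.0337 → 8.0337 [wait]  node(3,1) S=129.8636 payoff=0.0000 vs cont=1.5244 → 1.5244 [wait]  node(3,2) S=146.1366 payoff=0.0000 vs cont=0.0000 → 0.0000 [wait]  node(3,3) S=164.4488 payoff=0.0000 vs cont=0.0000 → 0.0000 [wait]  ⇒ S*(3)=-
t_2: node(2,0) S=122.4198 payoff=0.0000 vs cont=4.5977 → 4.5977 [wait]  node(2,1) S=137.7600 payoff=0.0000 vs cont=0.7214 → 0.7214 [wait]  node(2,2) S=155.0225 payoff=0.0000 vs cont=0.0000 → 0.0000 [wait]  ⇒ S*(2)=-
t_1: node(1,0) S=129.8636 payoff=0.0000 vs cont=2.5524 → 2.5524 [wait]  node(1,1) S=146.1366 payoff=0.0000 vs cont=0.3414 → 0.3414 [wait]  ⇒ S*(1)=-
t_0: node(0,0) S=137.7600 payoff=0.0000 vs cont=1.3861 → 1.3861 [wait]  ⇒ S*(0)=-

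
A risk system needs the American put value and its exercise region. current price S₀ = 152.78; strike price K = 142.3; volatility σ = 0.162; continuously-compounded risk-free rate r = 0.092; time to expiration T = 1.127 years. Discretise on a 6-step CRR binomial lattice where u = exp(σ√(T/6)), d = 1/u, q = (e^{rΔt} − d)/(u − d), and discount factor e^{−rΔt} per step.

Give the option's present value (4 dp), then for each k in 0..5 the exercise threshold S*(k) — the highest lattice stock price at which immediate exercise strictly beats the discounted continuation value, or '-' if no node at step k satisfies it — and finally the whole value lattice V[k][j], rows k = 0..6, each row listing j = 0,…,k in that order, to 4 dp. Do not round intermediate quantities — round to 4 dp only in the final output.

params: Δt=0.18783 u=1.07273 d=0.93220 q=0.60649 e^(-rΔt)=0.98287
t_6 payoffs: 42.0430 26.9285 9.5353 0.0000 0.0000 0.0000 0.0000
t_5: node(5,0) S=107.5491 payoff=34.7509 vs cont=32.3130 → 34.7509 [stop]  node(5,1) S=123.7629 payoff=18.5371 vs cont=16.0992 → 18.5371 [stop]  node(5,2) S=142.4212 payoff=0.0000 vs cont=3.6880 → 3.6880 [wait]  node(5,3) S=163.8923 payoff=0.0000 vs cont=0.0000 → 0.0000 [wait]  node(5,4) S=188.6003 payoff=0.0000 vs cont=0.0000 → 0.0000 [wait]  node(5,5) S=217.0333 payoff=0.0000 vs cont=0.0000 → 0.0000 [wait]  ⇒ S*(5)=123.7629
t_4: node(4,0) S=115.3715 payoff=26.9285 vs cont=24.4906 → 26.9285 [stop]  node(4,1) S=132.7647 payoff=9.5353 vs cont=9.3680 → 9.5353 [stop]  node(4,2) S=152.7800 payoff=0.0000 vs cont=1.4264 → 1.4264 [wait]  node(4,3) S=175.8128 payoff=0.0000 vs cont=0.0000 → 0.0000 [wait]  node(4,4) S=202.3180 payoff=0.0000 vs cont=0.0000 → 0.0000 [wait]  ⇒ S*(4)=132.7647
t_3: node(3,0) S=123.7629 payoff=18.5371 vs cont=16.0992 → 18.5371 [stop]  node(3,1) S=142.4212 payoff=0.0000 vs cont=4.5383 → 4.5383 [wait]  node(3,2) S=163.8923 payoff=0.0000 vs cont=0.5517 → 0.5517 [wait]  node(3,3) S=188.6003 payoff=0.0000 vs cont=0.0000 → 0.0000 [wait]  ⇒ S*(3)=123.7629
t_2: node(2,0) S=132.7647 payoff=9.5353 vs cont=9.8749 → 9.8749 [wait]  node(2,1) S=152.7800 payoff=0.0000 vs cont=2.0841 → 2.0841 [wait]  node(2,2) S=175.8128 payoff=0.0000 vs cont=0.2134 → 0.2134 [wait]  ⇒ S*(2)=-
t_1: node(1,0) S=142.4212 payoff=0.0000 vs cont=5.0617 → 5.0617 [wait]  node(1,1) S=163.8923 payoff=0.0000 vs cont=0.9333 → 0.9333 [wait]  ⇒ S*(1)=-
t_0: node(0,0) S=152.7800 payoff=0.0000 vs cont=2.5140 → 2.5140 [wait]  ⇒ S*(0)=-

price = 2.5140
boundary = - - - 123.7629 132.7647 123.7629
tree:
2.5140
5.0617 0.9333
9.8749 2.0841 0.2134
18.5371 4.5383 0.5517 0.0000
26.9285 9.5353 1.4264 0.0000 0.0000
34.7509 18.5371 3.6880 0.0000 0.0000 0.0000
42.0430 26.9285 9.5353 0.0000 0.0000 0.0000 0.0000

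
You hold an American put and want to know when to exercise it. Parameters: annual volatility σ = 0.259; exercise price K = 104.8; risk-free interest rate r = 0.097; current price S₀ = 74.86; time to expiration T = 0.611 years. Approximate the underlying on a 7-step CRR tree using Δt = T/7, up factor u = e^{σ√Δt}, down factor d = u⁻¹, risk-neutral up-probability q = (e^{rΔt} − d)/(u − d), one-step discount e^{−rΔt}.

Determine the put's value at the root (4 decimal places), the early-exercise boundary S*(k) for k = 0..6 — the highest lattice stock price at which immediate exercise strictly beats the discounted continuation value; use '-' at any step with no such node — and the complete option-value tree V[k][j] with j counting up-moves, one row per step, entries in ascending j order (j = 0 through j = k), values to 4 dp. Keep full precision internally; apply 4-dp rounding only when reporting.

params: Δt=0.08729 u=1.07952 d=0.92633 q=0.53638 e^(-rΔt)=0.99157
t_7 payoffs: 60.9847 53.7389 45.2949 35.4546 23.9869 10.6228 0.0000 0.0000
t_6: node(6,0) S=47.2997 payoff=57.5003 vs cont=56.6168 → 57.5003 [stop]  node(6,1) S=55.1216 payoff=49.6784 vs cont=48.7948 → 49.6784 [stop]  node(6,2) S=64.2371 payoff=40.5629 vs cont=39.6793 → 40.5629 [stop]  node(6,3) S=74.8600 payoff=29.9400 vs cont=29.0564 → 29.9400 [stop]  node(6,4) S=87.2396 payoff=17.5604 vs cont=16.6768 → 17.5604 [stop]  node(6,5) S=101.6664 payoff=3.1336 vs cont=4.8834 → 4.8834 [wait]  node(6,6) S=118.4790 payoff=0.0000 vs cont=0.0000 → 0.0000 [wait]  ⇒ S*(6)=87.2396
t_5: node(5,0) S=51.0611 payoff=53.7389 vs cont=52.8553 → 53.7389 [stop]  node(5,1) S=59.5051 payoff=45.2949 vs cont=44.4114 → 45.2949 [stop]  node(5,2) S=69.3454 payoff=35.4546 vs cont=34.5710 → 35.4546 [stop]  node(5,3) S=80.8131 payoff=23.9869 vs cont=23.1033 → 23.9869 [stop]  node(5,4) S=94.1772 payoff=10.6228 vs cont=10.6699 → 10.6699 [wait]  node(5,5) S=109.7513 payoff=0.0000 vs cont=2.2449 → 2.2449 [wait]  ⇒ S*(5)=80.8131
t_4: node(4,0) S=55.1216 payoff=49.6784 vs cont=48.7948 → 49.6784 [stop]  node(4,1) S=64.2371 payoff=40.5629 vs cont=39.6793 → 40.5629 [stop]  node(4,2) S=74.8600 payoff=29.9400 vs cont=29.0564 → 29.9400 [stop]  node(4,3) S=87.2396 payoff=17.5604 vs cont=16.7019 → 17.5604 [stop]  node(4,4) S=101.6664 payoff=3.1336 vs cont=6.0990 → 6.0990 [wait]  ⇒ S*(4)=87.2396
t_3: node(3,0) S=59.5051 payoff=45.2949 vs cont=44.4114 → 45.2949 [stop]  node(3,1) S=69.3454 payoff=35.4546 vs cont=34.5710 → 35.4546 [stop]  node(3,2) S=80.8131 payoff=23.9869 vs cont=23.1033 → 23.9869 [stop]  node(3,3) S=94.1772 payoff=10.6228 vs cont=11.3165 → 11.3165 [wait]  ⇒ S*(3)=80.8131
t_2: node(2,0) S=64.2371 payoff=40.5629 vs cont=39.6793 → 40.5629 [stop]  node(2,1) S=74.8600 payoff=29.9400 vs cont=29.0564 → 29.9400 [stop]  node(2,2) S=87.2396 payoff=17.5604 vs cont=17.0458 → 17.5604 [stop]  ⇒ S*(2)=87.2396
t_1: node(1,0) S=69.3454 payoff=35.4546 vs cont=34.5710 → 35.4546 [stop]  node(1,1) S=80.8131 payoff=23.9869 vs cont=23.1033 → 23.9869 [stop]  ⇒ S*(1)=80.8131
t_0: node(0,0) S=74.8600 payoff=29.9400 vs cont=29.0564 → 29.9400 [stop]  ⇒ S*(0)=74.8600

price = 29.9400
boundary = 74.8600 80.8131 87.2396 80.8131 87.2396 80.8131 87.2396
tree:
29.9400
35.4546 23.9869
40.5629 29.9400 17.5604
45.2949 35.4546 23.9869 11.3165
49.6784 40.5629 29.9400 17.5604 6.0990
53.7389 45.2949 35.4546 23.9869 10.6699 2.2449
57.5003 49.6784 40.5629 29.9400 17.5604 4.8834 0.0000
60.9847 53.7389 45.2949 35.4546 23.9869 10.6228 0.0000 0.0000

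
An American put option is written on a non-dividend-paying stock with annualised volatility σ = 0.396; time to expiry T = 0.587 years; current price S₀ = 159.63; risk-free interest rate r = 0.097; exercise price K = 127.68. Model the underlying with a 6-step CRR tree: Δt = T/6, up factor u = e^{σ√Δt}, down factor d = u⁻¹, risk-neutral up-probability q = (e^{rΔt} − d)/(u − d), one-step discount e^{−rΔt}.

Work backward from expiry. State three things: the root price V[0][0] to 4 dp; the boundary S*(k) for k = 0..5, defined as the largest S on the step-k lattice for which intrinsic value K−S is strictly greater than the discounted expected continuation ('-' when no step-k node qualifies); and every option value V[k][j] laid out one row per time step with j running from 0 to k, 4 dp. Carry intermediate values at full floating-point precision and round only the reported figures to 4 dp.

price = 4.1681
boundary = - - - - 97.2622 110.0871
tree:
4.1681
7.1551 1.3473
12.0055 2.5819 0.1743
19.5342 4.9239 0.3573 0.0000
30.4178 9.3378 0.7324 0.0000 0.0000
41.7487 17.5929 1.5011 0.0000 0.0000 0.0000
51.7596 30.4178 3.0768 0.0000 0.0000 0.0000 0.0000

Δt=0.09783  u=1.13186  d=0.88350  q=0.50747  discount=0.99056
step 6 (expiry): payoffs max(K−S,0) = 51.7596 30.4178 3.0768 0.0000 0.0000 0.0000 0.0000
step 5: (k=5,j=0): S=85.9313, (K−S)⁺=41.7487, hold=40.5428 ⇒ V=41.7487 exercise | (k=5,j=1): S=110.0871, (K−S)⁺=17.5929, hold=16.3869 ⇒ V=17.5929 exercise | (k=5,j=2): S=141.0334, (K−S)⁺=0.0000, hold=1.5011 ⇒ V=1.5011 continue | (k=5,j=3): S=180.6788, (K−S)⁺=0.0000, hold=0.0000 ⇒ V=0.0000 continue | (k=5,j=4): S=231.4688, (K−S)⁺=0.0000, hold=0.0000 ⇒ V=0.0000 continue | (k=5,j=5): S=296.5362, (K−S)⁺=0.0000, hold=0.0000 ⇒ V=0.0000 continue  boundary S*=110.0871
step 4: (k=4,j=0): S=97.2622, (K−S)⁺=30.4178, hold=29.2119 ⇒ V=30.4178 exercise | (k=4,j=1): S=124.6032, (K−S)⁺=3.0768, hold=9.3378 ⇒ V=9.3378 continue | (k=4,j=2): S=159.6300, (K−S)⁺=0.0000, hold=0.7324 ⇒ V=0.7324 continue | (k=4,j=3): S=204.5031, (K−S)⁺=0.0000, hold=0.0000 ⇒ V=0.0000 continue | (k=4,j=4): S=261.9902, (K−S)⁺=0.0000, hold=0.0000 ⇒ V=0.0000 continue  boundary S*=97.2622
step 3: (k=3,j=0): S=110.0871, (K−S)⁺=17.5929, hold=19.5342 ⇒ V=19.5342 continue | (k=3,j=1): S=141.0334, (K−S)⁺=0.0000, hold=4.9239 ⇒ V=4.9239 continue | (k=3,j=2): S=180.6788, (K−S)⁺=0.0000, hold=0.3573 ⇒ V=0.3573 continue | (k=3,j=3): S=231.4688, (K−S)⁺=0.0000, hold=0.0000 ⇒ V=0.0000 continue  boundary S*=-
step 2: (k=2,j=0): S=124.6032, (K−S)⁺=3.0768, hold=12.0055 ⇒ V=12.0055 continue | (k=2,j=1): S=159.6300, (K−S)⁺=0.0000, hold=2.5819 ⇒ V=2.5819 continue | (k=2,j=2): S=204.5031, (K−S)⁺=0.0000, hold=0.1743 ⇒ V=0.1743 continue  boundary S*=-
step 1: (k=1,j=0): S=141.0334, (K−S)⁺=0.0000, hold=7.1551 ⇒ V=7.1551 continue | (k=1,j=1): S=180.6788, (K−S)⁺=0.0000, hold=1.3473 ⇒ V=1.3473 continue  boundary S*=-
step 0: (k=0,j=0): S=159.6300, (K−S)⁺=0.0000, hold=4.1681 ⇒ V=4.1681 continue  boundary S*=-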